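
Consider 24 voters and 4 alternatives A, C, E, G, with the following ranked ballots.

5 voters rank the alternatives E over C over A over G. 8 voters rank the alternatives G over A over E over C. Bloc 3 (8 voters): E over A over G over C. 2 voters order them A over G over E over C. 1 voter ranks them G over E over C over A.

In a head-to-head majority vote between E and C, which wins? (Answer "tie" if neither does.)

Ballots ranking E above C: 5 + 8 + 8 + 2 + 1 = 24.
Ballots ranking C above E: 24 − 24 = 0.
E wins the head-to-head 24–0.

E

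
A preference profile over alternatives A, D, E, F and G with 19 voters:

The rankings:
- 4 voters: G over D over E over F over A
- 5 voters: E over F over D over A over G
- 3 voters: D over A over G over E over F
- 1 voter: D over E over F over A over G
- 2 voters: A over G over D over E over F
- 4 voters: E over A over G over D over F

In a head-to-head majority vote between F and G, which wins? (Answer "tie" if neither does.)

G

Ballots ranking F above G: 5 + 1 = 6.
Ballots ranking G above F: 19 − 6 = 13.
G wins the head-to-head 13–6.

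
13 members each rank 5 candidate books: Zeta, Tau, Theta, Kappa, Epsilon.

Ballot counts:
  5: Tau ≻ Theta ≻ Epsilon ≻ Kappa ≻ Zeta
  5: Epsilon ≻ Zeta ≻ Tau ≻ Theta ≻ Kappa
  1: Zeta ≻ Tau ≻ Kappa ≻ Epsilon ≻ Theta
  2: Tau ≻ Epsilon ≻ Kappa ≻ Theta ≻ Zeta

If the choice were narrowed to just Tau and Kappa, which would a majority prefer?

Ballots ranking Tau above Kappa: 5 + 5 + 1 + 2 = 13.
Ballots ranking Kappa above Tau: 13 − 13 = 0.
Tau wins the head-to-head 13–0.

Tau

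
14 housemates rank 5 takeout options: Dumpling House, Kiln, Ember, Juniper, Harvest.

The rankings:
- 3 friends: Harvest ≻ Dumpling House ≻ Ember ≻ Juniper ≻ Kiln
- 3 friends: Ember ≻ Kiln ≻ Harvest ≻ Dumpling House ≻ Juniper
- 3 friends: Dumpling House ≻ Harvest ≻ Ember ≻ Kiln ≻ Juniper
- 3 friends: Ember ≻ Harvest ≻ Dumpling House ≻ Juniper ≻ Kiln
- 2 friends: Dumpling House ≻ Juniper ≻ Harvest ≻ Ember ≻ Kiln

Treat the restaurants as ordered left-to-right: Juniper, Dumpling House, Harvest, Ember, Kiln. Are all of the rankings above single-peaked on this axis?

yes

Axis positions: Juniper=1, Dumpling House=2, Harvest=3, Ember=4, Kiln=5.
Type 1 (peak Harvest at position 3): ranking walks positions 3-2-4-1-5, expanding outward from the peak — single-peaked.
Type 2 (peak Ember at position 4): ranking walks positions 4-5-3-2-1, expanding outward from the peak — single-peaked.
Type 3 (peak Dumpling House at position 2): ranking walks positions 2-3-4-5-1, expanding outward from the peak — single-peaked.
Type 4 (peak Ember at position 4): ranking walks positions 4-3-2-1-5, expanding outward from the peak — single-peaked.
Type 5 (peak Dumpling House at position 2): ranking walks positions 2-1-3-4-5, expanding outward from the peak — single-peaked.
Every ranking is single-peaked on this axis.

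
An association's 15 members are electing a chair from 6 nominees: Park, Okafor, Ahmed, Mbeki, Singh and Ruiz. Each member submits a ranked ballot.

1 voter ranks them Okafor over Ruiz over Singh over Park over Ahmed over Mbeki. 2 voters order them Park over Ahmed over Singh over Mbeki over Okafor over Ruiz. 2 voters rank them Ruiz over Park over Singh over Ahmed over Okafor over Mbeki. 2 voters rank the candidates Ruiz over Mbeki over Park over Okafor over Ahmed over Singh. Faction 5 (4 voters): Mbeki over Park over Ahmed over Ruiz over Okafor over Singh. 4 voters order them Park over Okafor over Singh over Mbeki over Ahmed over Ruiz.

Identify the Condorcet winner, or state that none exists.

Pairwise majorities:
Park vs Okafor: Park, 14–1.
Park vs Ahmed: 1+2+2+2+4+4 = 15 for Park, 0 for Ahmed — Park by 15–0.
Park–Mbeki: Park 9–6.
Park vs Singh: Park is ranked higher on 2+2+2+4+4 = 14 ballots, Singh on 1. Park wins 14–1.
Park vs Ruiz: Park, 10–5.
Okafor vs Ahmed: Ahmed, 8–7.
Okafor–Mbeki: Mbeki 8–7.
Okafor vs Singh: 1+2+4+4 = 11 for Okafor, 4 for Singh — Okafor by 11–4.
Okafor vs Ruiz: Okafor preferred on 1+2+4 = 7 ballots; Ruiz wins 8–7.
Ahmed vs Mbeki: Mbeki wins 10–5.
Ahmed vs Singh: 8 to 7, Ahmed.
Ahmed vs Ruiz: Ahmed, 10–5.
Mbeki vs Singh: Mbeki preferred on 2+4 = 6 ballots; Singh wins 9–6.
Mbeki vs Ruiz: Mbeki is ranked higher on 2+4+4 = 10 ballots, Ruiz on 5. Mbeki wins 10–5.
Singh vs Ruiz: Ruiz, 9–6.
Park wins every pairwise contest, so Park is the Condorcet winner.

Park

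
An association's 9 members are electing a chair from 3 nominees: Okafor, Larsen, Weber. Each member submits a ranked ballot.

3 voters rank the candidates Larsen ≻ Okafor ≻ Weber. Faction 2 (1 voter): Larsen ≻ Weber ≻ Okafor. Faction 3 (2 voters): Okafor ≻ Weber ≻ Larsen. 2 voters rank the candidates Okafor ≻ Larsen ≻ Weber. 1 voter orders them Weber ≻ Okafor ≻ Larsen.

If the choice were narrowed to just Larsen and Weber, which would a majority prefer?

Ballots ranking Larsen above Weber: 3 + 1 + 2 = 6.
Ballots ranking Weber above Larsen: 9 − 6 = 3.
Larsen wins the head-to-head 6–3.

Larsen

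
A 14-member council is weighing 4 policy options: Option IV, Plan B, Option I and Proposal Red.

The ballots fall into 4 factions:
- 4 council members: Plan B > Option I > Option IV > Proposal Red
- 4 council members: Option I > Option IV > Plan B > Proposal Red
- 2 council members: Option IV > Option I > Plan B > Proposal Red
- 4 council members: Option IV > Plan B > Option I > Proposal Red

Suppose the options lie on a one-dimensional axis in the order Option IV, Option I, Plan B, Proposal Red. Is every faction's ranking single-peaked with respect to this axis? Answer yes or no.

no

Axis positions: Option IV=1, Option I=2, Plan B=3, Proposal Red=4.
Faction 1 (peak Plan B at position 3): ranking walks positions 3-2-1-4, expanding outward from the peak — single-peaked.
Faction 2 (peak Option I at position 2): ranking walks positions 2-1-3-4, expanding outward from the peak — single-peaked.
Faction 3 (peak Option IV at position 1): ranking walks positions 1-2-3-4, expanding outward from the peak — single-peaked.
Faction 4: ranking walks positions 1-3-2-4; Plan B is ranked above Option I even though Option I lies between Plan B and the peak Option IV on the axis — preferences dip and rise again. Not single-peaked.
Faction 4 violates single-peakedness, so the profile is not single-peaked on this axis.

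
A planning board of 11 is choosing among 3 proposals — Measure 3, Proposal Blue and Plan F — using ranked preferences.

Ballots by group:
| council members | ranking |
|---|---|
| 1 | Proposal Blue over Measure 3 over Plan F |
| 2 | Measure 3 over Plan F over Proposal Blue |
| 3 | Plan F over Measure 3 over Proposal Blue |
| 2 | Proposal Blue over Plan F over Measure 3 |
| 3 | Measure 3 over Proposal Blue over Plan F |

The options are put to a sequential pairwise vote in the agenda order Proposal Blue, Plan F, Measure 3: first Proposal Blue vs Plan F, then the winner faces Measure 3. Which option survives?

Round 1: Proposal Blue vs Plan F — 6–5, Proposal Blue advances.
Round 2: Proposal Blue vs Measure 3 — 3–8, Measure 3 advances.
Measure 3 survives the agenda.

Measure 3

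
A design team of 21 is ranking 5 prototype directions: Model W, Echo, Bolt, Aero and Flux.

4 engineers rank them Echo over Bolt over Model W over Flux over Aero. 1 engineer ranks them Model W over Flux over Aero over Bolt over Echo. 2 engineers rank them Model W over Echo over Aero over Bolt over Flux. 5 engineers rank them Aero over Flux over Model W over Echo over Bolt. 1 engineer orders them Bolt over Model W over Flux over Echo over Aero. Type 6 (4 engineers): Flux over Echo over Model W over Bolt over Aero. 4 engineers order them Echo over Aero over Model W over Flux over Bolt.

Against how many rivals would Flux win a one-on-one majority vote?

2

Flux against each rival (21 engineers):
Flux vs Model W: Flux is ranked higher on 5+4 = 9 ballots, Model W on 12. Model W wins 12–9.
Flux vs Echo: Flux preferred on 1+5+1+4 = 11 ballots; Flux wins 11–10.
Flux vs Bolt: Flux wins 14–7.
Flux vs Aero: Aero wins 11–10.
Flux beats Echo, Bolt; loses to Model W, Aero — 2 pairwise wins.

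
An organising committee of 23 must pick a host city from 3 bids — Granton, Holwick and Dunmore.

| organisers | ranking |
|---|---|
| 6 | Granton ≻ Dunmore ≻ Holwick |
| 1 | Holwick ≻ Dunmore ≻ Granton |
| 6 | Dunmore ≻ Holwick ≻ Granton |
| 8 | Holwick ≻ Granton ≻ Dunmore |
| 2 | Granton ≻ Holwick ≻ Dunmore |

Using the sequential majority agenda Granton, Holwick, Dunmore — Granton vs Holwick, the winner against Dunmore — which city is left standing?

Dunmore

Round 1: Granton vs Holwick — 8–15, Holwick advances.
Round 2: Holwick vs Dunmore — 11–12, Dunmore advances.
The agenda winner is Dunmore.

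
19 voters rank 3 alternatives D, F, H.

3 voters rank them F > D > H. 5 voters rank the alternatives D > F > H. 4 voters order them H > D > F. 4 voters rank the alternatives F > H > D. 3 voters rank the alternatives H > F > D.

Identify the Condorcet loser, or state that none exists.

Pairwise majorities:
D vs F: D preferred on 5+4 = 9 ballots; F wins 10–9.
D vs H: 3+5 = 8 for D, 11 for H — H by 11–8.
F–H: F 12–7.
D loses to every other alternative — it is the Condorcet loser.

D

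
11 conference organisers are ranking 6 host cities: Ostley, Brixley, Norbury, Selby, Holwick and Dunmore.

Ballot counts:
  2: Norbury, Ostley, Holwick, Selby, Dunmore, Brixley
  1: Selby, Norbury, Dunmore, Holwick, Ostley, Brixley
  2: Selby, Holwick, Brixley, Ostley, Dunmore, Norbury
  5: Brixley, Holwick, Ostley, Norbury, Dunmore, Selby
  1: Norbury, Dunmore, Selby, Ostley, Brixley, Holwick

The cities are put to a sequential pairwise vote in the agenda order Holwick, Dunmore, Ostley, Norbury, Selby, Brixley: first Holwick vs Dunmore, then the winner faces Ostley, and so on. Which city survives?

Brixley

Round 1: Holwick vs Dunmore — 9–2, Holwick advances.
Round 2: Holwick vs Ostley — 8–3, Holwick advances.
Round 3: Holwick vs Norbury — 7–4, Holwick advances.
Round 4: Holwick vs Selby — 7–4, Holwick advances.
Round 5: Holwick vs Brixley — 5–6, Brixley advances.
The agenda winner is Brixley.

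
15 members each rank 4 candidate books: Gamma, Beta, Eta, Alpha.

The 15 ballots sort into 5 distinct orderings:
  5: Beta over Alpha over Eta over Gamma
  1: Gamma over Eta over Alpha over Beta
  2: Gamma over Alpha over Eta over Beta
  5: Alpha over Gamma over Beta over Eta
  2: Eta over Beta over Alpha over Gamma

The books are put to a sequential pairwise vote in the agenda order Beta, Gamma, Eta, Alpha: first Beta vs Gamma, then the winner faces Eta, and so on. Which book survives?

Alpha

Round 1: Beta vs Gamma — 7–8, Gamma advances.
Round 2: Gamma vs Eta — 8–7, Gamma advances.
Round 3: Gamma vs Alpha — 3–12, Alpha advances.
The agenda winner is Alpha.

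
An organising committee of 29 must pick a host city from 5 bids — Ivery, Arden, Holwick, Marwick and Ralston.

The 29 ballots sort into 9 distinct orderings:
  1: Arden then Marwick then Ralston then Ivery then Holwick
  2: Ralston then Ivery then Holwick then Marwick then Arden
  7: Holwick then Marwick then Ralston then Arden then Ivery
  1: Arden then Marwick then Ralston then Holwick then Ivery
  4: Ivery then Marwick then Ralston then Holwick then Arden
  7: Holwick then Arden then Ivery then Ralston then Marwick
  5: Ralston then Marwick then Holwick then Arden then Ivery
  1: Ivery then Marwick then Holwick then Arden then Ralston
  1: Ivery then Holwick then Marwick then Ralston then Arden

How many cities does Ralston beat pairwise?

Ralston against each rival (29 organisers):
Ralston vs Ivery: Ralston is ranked higher on 1+2+7+1+5 = 16 ballots, Ivery on 13. Ralston wins 16–13.
Ralston vs Arden: Ralston, 19–10.
Ralston–Holwick: Holwick 16–13.
Ralston vs Marwick: 14 to 15, Marwick.
Ralston beats Ivery, Arden; loses to Holwick, Marwick — 2 pairwise wins.

2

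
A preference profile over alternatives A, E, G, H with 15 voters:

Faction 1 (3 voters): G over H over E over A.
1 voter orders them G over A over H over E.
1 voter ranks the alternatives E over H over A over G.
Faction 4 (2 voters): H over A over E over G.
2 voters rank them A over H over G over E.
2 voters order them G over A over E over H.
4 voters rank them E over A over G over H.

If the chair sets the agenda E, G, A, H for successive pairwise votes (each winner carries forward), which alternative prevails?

Round 1: E vs G — 7–8, G advances.
Round 2: G vs A — 6–9, A advances.
Round 3: A vs H — 9–6, A advances.
The agenda winner is A.

A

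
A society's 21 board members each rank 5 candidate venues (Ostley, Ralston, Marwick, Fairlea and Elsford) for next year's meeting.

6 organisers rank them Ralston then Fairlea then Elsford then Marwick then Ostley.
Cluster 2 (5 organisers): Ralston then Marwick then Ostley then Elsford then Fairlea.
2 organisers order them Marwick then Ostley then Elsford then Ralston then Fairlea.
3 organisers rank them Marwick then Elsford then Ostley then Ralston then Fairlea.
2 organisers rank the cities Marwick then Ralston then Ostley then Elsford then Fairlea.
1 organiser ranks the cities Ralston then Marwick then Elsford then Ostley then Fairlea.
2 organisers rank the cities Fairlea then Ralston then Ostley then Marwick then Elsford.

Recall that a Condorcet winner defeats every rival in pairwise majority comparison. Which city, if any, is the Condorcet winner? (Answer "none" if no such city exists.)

Pairwise majorities:
Ostley vs Ralston: 5 to 16, Ralston.
Ostley vs Marwick: Ostley preferred on 2 ballots; Marwick wins 19–2.
Ostley vs Fairlea: Ostley is ranked higher on 5+2+3+2+1 = 13 ballots, Fairlea on 8. Ostley wins 13–8.
Ostley vs Elsford: 11 to 10, Ostley.
Ralston vs Marwick: Ralston preferred on 6+5+1+2 = 14 ballots; Ralston wins 14–7.
Ralston vs Fairlea: Ralston is ranked higher on 6+5+2+3+2+1 = 19 ballots, Fairlea on 2. Ralston wins 19–2.
Ralston vs Elsford: 16 to 5, Ralston.
Marwick vs Fairlea: Marwick preferred on 5+2+3+2+1 = 13 ballots; Marwick wins 13–8.
Marwick vs Elsford: Marwick preferred on 5+2+3+2+1+2 = 15 ballots; Marwick wins 15–6.
Fairlea vs Elsford: 6+2 = 8 for Fairlea, 13 for Elsford — Elsford by 13–8.
Ralston defeats every rival head-to-head and is the Condorcet winner.

Ralston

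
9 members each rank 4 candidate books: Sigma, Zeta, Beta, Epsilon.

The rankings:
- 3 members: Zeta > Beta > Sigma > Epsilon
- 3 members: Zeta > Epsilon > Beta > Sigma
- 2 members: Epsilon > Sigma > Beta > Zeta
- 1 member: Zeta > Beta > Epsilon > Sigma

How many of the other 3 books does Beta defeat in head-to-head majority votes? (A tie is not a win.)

1

Beta against each rival (9 members):
Beta vs Sigma: Beta preferred on 3+3+1 = 7 ballots; Beta wins 7–2.
Beta vs Zeta: 2 for Beta, 7 for Zeta — Zeta by 7–2.
Beta vs Epsilon: Beta preferred on 3+1 = 4 ballots; Epsilon wins 5–4.
Beta beats Sigma; loses to Zeta, Epsilon — 1 pairwise win.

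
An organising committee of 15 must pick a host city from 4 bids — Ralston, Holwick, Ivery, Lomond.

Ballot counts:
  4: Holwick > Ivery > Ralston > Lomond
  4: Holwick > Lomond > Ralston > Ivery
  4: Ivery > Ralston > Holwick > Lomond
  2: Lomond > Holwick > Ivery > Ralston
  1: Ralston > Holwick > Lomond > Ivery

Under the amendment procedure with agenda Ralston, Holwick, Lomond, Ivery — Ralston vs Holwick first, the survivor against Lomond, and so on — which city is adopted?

Round 1: Ralston vs Holwick — 5–10, Holwick advances.
Round 2: Holwick vs Lomond — 13–2, Holwick advances.
Round 3: Holwick vs Ivery — 11–4, Holwick advances.
The agenda winner is Holwick.

Holwick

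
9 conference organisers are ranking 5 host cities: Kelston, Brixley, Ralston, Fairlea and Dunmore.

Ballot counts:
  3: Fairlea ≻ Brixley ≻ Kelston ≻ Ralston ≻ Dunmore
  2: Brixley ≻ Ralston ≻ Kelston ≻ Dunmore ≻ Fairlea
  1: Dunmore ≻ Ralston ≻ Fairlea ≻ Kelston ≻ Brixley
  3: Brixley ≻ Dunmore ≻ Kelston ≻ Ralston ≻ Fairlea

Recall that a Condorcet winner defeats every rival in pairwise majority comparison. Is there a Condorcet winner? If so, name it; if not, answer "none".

Brixley

Pairwise majorities:
Kelston–Brixley: Brixley 8–1.
Kelston vs Ralston: 6 to 3, Kelston.
Kelston vs Fairlea: Kelston preferred on 2+3 = 5 ballots; Kelston wins 5–4.
Kelston–Dunmore: Kelston 5–4.
Brixley vs Ralston: Brixley is ranked higher on 3+2+3 = 8 ballots, Ralston on 1. Brixley wins 8–1.
Brixley vs Fairlea: Brixley, 5–4.
Brixley–Dunmore: Brixley 8–1.
Ralston vs Fairlea: Ralston wins 6–3.
Ralston vs Dunmore: Ralston wins 5–4.
Fairlea vs Dunmore: Dunmore, 6–3.
Brixley defeats every rival head-to-head and is the Condorcet winner.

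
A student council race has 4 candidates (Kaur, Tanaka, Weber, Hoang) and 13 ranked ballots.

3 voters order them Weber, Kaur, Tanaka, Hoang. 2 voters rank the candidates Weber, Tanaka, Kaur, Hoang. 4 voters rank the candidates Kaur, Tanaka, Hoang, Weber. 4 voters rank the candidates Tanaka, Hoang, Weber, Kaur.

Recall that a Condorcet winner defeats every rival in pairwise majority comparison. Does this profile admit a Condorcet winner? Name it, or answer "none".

none

Pairwise majorities:
Kaur vs Tanaka: Kaur wins 7–6.
Kaur vs Weber: Weber wins 9–4.
Kaur vs Hoang: Kaur wins 9–4.
Tanaka vs Weber: Tanaka preferred on 4+4 = 8 ballots; Tanaka wins 8–5.
Tanaka–Hoang: Tanaka 13–0.
Weber–Hoang: Hoang 8–5.
Each candidate drops at least one matchup (Kaur loses to Weber; Tanaka loses to Kaur; Weber loses to Tanaka; Hoang loses to Kaur); the cycle Kaur > Tanaka > Weber > Kaur rules out a Condorcet winner.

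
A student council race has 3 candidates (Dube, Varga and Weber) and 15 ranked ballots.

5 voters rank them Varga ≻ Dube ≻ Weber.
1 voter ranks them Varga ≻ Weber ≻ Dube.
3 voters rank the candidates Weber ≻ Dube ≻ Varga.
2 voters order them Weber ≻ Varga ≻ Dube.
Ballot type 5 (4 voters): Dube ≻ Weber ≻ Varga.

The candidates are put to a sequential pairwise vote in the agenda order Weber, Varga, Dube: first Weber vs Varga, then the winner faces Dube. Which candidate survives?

Dube

Round 1: Weber vs Varga — 9–6, Weber advances.
Round 2: Weber vs Dube — 6–9, Dube advances.
Dube survives the agenda.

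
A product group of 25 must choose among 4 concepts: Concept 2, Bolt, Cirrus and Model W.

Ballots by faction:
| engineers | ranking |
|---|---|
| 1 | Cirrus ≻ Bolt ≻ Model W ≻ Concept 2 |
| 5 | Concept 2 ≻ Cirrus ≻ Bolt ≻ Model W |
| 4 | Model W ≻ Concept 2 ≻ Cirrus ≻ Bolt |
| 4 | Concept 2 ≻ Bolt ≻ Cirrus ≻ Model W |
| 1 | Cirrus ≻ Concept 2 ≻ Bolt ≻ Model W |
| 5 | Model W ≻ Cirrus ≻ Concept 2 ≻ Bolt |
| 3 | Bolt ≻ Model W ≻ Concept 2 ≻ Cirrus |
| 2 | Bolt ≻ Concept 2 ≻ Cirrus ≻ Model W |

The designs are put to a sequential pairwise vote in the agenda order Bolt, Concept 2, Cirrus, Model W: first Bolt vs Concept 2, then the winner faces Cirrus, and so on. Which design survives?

Round 1: Bolt vs Concept 2 — 6–19, Concept 2 advances.
Round 2: Concept 2 vs Cirrus — 18–7, Concept 2 advances.
Round 3: Concept 2 vs Model W — 12–13, Model W advances.
Model W survives the agenda.

Model W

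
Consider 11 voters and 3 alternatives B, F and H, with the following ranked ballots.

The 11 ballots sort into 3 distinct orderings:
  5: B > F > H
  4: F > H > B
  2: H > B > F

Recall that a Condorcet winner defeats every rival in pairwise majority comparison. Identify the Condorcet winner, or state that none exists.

none

Check each pair by majority over 11 ballots:
B–F: B 7–4.
B vs H: H wins 6–5.
F–H: F 9–2.
No alternative is unbeaten: B loses to H; F loses to B; H loses to F. In particular B beats F beats H beats B is a majority cycle — no Condorcet winner exists.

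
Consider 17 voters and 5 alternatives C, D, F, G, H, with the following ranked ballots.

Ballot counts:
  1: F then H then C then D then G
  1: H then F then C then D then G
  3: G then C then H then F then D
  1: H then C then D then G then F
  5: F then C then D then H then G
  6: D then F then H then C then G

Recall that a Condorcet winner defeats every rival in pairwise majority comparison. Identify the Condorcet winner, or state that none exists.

F

Head-to-head results (17 voters):
C vs D: 11 to 6, C.
C vs F: 4 to 13, F.
C vs G: 14 to 3, C.
C vs H: 8 to 9, H.
D vs F: 7 to 10, F.
D vs G: D is ranked higher on 1+1+1+5+6 = 14 ballots, G on 3. D wins 14–3.
D vs H: 5+6 = 11 for D, 6 for H — D by 11–6.
F vs G: F is ranked higher on 1+1+5+6 = 13 ballots, G on 4. F wins 13–4.
F vs H: F is ranked higher on 1+5+6 = 12 ballots, H on 5. F wins 12–5.
G vs H: G is ranked higher on 3 ballots, H on 14. H wins 14–3.
Only F has no losses; F is the Condorcet winner.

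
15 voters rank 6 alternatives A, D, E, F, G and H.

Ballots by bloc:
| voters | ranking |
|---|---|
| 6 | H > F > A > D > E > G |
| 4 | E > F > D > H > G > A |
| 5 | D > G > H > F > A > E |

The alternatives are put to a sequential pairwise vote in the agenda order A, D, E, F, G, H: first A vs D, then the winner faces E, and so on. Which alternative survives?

H

Round 1: A vs D — 6–9, D advances.
Round 2: D vs E — 11–4, D advances.
Round 3: D vs F — 5–10, F advances.
Round 4: F vs G — 10–5, F advances.
Round 5: F vs H — 4–11, H advances.
The agenda winner is H.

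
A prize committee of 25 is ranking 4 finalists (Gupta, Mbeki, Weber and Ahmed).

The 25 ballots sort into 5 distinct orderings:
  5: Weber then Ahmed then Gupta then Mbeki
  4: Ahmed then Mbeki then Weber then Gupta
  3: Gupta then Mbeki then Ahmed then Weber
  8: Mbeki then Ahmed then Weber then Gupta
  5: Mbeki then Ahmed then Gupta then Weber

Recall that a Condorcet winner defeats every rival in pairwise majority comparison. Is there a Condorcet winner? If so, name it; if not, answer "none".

Head-to-head results (25 jurors):
Gupta vs Mbeki: Mbeki wins 17–8.
Gupta vs Weber: Weber, 17–8.
Gupta vs Ahmed: Ahmed wins 22–3.
Mbeki vs Weber: Mbeki wins 20–5.
Mbeki–Ahmed: Mbeki 16–9.
Weber–Ahmed: Ahmed 20–5.
Mbeki beats each of Gupta, Weber, Ahmed — Mbeki is the Condorcet winner.

Mbeki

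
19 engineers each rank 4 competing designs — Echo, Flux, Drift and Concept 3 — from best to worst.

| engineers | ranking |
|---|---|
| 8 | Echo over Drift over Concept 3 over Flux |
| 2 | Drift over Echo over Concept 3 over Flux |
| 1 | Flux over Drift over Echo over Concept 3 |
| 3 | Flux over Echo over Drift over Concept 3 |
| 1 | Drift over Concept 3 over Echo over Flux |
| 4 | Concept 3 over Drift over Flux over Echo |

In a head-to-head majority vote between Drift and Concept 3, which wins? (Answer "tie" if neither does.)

Drift

Ballots ranking Drift above Concept 3: 8 + 2 + 1 + 3 + 1 = 15.
Ballots ranking Concept 3 above Drift: 19 − 15 = 4.
Drift wins the head-to-head 15–4.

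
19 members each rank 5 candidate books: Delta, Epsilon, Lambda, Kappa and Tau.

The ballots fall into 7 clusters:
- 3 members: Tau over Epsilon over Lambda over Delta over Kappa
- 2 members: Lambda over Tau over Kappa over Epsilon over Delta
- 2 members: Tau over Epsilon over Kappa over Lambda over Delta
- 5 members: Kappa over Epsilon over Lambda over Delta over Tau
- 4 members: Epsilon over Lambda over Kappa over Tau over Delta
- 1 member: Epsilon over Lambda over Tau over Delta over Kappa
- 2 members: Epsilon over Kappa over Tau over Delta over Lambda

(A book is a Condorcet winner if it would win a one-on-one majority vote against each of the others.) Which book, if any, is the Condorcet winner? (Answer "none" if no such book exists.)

Pairwise majorities:
Delta vs Epsilon: Epsilon, 19–0.
Delta vs Lambda: Lambda wins 17–2.
Delta–Kappa: Kappa 15–4.
Delta–Tau: Tau 14–5.
Epsilon vs Lambda: Epsilon, 17–2.
Epsilon vs Kappa: Epsilon wins 12–7.
Epsilon–Tau: Epsilon 12–7.
Lambda vs Kappa: Lambda wins 10–9.
Lambda vs Tau: Lambda wins 12–7.
Kappa vs Tau: Kappa wins 11–8.
Only Epsilon has no losses; Epsilon is the Condorcet winner.

Epsilon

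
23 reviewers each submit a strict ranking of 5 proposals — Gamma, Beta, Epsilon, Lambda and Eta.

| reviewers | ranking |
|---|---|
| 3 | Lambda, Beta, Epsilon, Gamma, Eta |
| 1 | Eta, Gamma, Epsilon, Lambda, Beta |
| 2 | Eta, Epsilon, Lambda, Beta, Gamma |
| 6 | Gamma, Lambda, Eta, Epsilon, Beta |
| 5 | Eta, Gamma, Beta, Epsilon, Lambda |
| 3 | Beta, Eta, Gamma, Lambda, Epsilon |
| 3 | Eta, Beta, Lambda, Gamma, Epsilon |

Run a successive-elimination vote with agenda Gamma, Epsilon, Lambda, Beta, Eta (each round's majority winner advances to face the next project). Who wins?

Eta

Round 1: Gamma vs Epsilon — 18–5, Gamma advances.
Round 2: Gamma vs Lambda — 15–8, Gamma advances.
Round 3: Gamma vs Beta — 12–11, Gamma advances.
Round 4: Gamma vs Eta — 9–14, Eta advances.
Eta survives the agenda.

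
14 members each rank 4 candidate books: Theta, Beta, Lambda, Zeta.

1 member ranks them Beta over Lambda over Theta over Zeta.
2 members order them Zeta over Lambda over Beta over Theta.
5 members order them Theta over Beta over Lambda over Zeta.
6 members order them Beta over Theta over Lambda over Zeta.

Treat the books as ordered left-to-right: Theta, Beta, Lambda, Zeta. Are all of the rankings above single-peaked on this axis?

yes

Axis positions: Theta=1, Beta=2, Lambda=3, Zeta=4.
Ballot type 1 (peak Beta at position 2): ranking walks positions 2-3-1-4, expanding outward from the peak — single-peaked.
Ballot type 2 (peak Zeta at position 4): ranking walks positions 4-3-2-1, expanding outward from the peak — single-peaked.
Ballot type 3 (peak Theta at position 1): ranking walks positions 1-2-3-4, expanding outward from the peak — single-peaked.
Ballot type 4 (peak Beta at position 2): ranking walks positions 2-1-3-4, expanding outward from the peak — single-peaked.
Every ranking is single-peaked on this axis.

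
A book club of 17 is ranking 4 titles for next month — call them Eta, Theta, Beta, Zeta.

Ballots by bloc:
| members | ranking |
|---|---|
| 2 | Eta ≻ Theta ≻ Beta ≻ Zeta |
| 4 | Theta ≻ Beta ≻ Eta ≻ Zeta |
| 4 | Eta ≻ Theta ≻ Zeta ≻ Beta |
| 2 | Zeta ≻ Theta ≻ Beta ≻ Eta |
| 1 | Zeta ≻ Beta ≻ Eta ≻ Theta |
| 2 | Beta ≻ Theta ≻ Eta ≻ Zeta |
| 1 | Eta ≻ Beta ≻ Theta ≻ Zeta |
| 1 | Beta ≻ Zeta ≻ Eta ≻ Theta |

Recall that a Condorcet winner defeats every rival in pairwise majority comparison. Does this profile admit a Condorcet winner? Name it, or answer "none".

Check each pair by majority over 17 ballots:
Eta vs Theta: Eta wins 9–8.
Eta vs Beta: Beta wins 10–7.
Eta vs Zeta: Eta wins 13–4.
Theta vs Beta: Theta wins 12–5.
Theta vs Zeta: Theta wins 13–4.
Beta–Zeta: Beta 10–7.
No book is unbeaten: Eta loses to Beta; Theta loses to Eta; Beta loses to Theta; Zeta loses to Eta. In particular Eta → Theta → Beta → Eta is a majority cycle — no Condorcet winner exists.

none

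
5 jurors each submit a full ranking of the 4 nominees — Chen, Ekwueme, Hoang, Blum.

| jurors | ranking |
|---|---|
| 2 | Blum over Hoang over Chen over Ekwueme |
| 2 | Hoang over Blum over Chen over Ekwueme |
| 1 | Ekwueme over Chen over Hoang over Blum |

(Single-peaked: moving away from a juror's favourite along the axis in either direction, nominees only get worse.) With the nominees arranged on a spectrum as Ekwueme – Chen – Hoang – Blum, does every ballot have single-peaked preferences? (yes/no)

yes

Axis positions: Ekwueme=1, Chen=2, Hoang=3, Blum=4.
Cluster 1 (peak Blum at position 4): ranking walks positions 4-3-2-1, expanding outward from the peak — single-peaked.
Cluster 2 (peak Hoang at position 3): ranking walks positions 3-4-2-1, expanding outward from the peak — single-peaked.
Cluster 3 (peak Ekwueme at position 1): ranking walks positions 1-2-3-4, expanding outward from the peak — single-peaked.
Every ranking is single-peaked on this axis.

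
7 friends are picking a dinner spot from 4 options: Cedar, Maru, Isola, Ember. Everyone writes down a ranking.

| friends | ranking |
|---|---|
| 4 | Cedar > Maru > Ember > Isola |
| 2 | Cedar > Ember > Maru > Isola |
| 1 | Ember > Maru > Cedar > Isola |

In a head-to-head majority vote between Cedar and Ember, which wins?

Cedar

Ballots ranking Cedar above Ember: 4 + 2 = 6.
Ballots ranking Ember above Cedar: 7 − 6 = 1.
Cedar wins the head-to-head 6–1.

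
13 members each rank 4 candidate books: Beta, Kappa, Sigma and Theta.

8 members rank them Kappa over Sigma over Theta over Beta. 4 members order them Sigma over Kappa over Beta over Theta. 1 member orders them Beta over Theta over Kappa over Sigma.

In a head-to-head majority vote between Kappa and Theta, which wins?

Ballots ranking Kappa above Theta: 8 + 4 = 12.
Ballots ranking Theta above Kappa: 13 − 12 = 1.
Kappa wins the head-to-head 12–1.

Kappa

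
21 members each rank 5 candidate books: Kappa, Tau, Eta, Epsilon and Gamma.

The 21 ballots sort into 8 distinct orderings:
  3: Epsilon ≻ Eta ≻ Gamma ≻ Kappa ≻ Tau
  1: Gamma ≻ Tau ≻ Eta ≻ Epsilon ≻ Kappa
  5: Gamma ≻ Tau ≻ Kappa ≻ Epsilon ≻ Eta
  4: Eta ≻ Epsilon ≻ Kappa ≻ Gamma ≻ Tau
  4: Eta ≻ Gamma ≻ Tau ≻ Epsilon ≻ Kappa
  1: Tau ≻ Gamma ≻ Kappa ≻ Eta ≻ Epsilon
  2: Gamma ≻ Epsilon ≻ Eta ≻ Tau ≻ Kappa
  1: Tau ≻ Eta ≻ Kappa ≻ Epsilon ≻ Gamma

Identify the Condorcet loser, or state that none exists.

Kappa

Pairwise majorities:
Kappa vs Tau: 7 to 14, Tau.
Kappa vs Eta: 6 to 15, Eta.
Kappa vs Epsilon: Epsilon, 14–7.
Kappa vs Gamma: 5 to 16, Gamma.
Tau vs Eta: 1+5+1+1 = 8 for Tau, 13 for Eta — Eta by 13–8.
Tau vs Epsilon: Tau wins 12–9.
Tau vs Gamma: Gamma, 19–2.
Eta vs Epsilon: 11 to 10, Eta.
Eta vs Gamma: Eta wins 12–9.
Epsilon vs Gamma: 3+4+1 = 8 for Epsilon, 13 for Gamma — Gamma by 13–8.
Kappa loses to every other book — it is the Condorcet loser.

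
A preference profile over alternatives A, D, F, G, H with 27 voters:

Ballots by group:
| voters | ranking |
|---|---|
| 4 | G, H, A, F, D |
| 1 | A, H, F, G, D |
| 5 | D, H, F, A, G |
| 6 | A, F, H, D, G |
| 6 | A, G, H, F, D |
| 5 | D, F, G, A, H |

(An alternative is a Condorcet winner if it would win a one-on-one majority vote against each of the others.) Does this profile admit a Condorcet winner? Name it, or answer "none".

A

Check each pair by majority over 27 ballots:
A vs D: 4+1+6+6 = 17 for A, 10 for D — A by 17–10.
A vs F: A is ranked higher on 4+1+6+6 = 17 ballots, F on 10. A wins 17–10.
A vs G: A, 18–9.
A vs H: A wins 18–9.
D vs F: F wins 17–10.
D vs G: D wins 16–11.
D vs H: 10 to 17, H.
F vs G: F is ranked higher on 1+5+6+5 = 17 ballots, G on 10. F wins 17–10.
F vs H: H wins 16–11.
G vs H: G is ranked higher on 4+6+5 = 15 ballots, H on 12. G wins 15–12.
A defeats every rival head-to-head and is the Condorcet winner.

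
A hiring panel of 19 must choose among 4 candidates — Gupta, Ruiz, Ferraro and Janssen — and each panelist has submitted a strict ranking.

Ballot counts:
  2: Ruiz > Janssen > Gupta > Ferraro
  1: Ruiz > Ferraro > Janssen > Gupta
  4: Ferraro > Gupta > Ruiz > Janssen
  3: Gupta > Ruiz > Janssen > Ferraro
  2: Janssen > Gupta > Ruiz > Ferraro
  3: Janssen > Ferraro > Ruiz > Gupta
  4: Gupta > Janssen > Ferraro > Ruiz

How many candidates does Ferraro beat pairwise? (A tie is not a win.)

Ferraro against each rival (19 committee members):
Ferraro vs Gupta: Ferraro is ranked higher on 1+4+3 = 8 ballots, Gupta on 11. Gupta wins 11–8.
Ferraro vs Ruiz: 11 to 8, Ferraro.
Ferraro vs Janssen: Ferraro is ranked higher on 1+4 = 5 ballots, Janssen on 14. Janssen wins 14–5.
Ferraro beats Ruiz; loses to Gupta, Janssen — 1 pairwise win.

1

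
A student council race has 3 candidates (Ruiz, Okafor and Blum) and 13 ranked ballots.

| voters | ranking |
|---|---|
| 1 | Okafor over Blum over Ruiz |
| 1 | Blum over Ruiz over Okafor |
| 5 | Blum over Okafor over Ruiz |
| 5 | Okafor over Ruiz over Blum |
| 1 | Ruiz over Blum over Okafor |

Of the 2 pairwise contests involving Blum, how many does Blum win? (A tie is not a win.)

Blum against each rival (13 voters):
Blum vs Ruiz: 1+1+5 = 7 for Blum, 6 for Ruiz — Blum by 7–6.
Blum vs Okafor: Blum is ranked higher on 1+5+1 = 7 ballots, Okafor on 6. Blum wins 7–6.
Blum beats Ruiz, Okafor — 2 pairwise wins.

2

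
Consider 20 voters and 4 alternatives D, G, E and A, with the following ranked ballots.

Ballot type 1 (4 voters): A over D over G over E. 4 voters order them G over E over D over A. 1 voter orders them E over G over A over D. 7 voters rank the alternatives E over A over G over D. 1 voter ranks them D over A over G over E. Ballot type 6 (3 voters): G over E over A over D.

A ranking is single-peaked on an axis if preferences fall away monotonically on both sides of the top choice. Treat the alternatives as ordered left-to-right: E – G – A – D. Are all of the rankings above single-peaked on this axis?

no

Axis positions: E=1, G=2, A=3, D=4.
Ballot type 1 (peak A at position 3): ranking walks positions 3-4-2-1, expanding outward from the peak — single-peaked.
Ballot type 2: ranking walks positions 2-1-4-3; D is ranked above A even though A lies between D and the peak G on the axis — preferences dip and rise again. Not single-peaked.
Ballot type 3 (peak E at position 1): ranking walks positions 1-2-3-4, expanding outward from the peak — single-peaked.
Ballot type 4: ranking walks positions 1-3-2-4; A is ranked above G even though G lies between A and the peak E on the axis — preferences dip and rise again. Not single-peaked.
Ballot type 5 (peak D at position 4): ranking walks positions 4-3-2-1, expanding outward from the peak — single-peaked.
Ballot type 6 (peak G at position 2): ranking walks positions 2-1-3-4, expanding outward from the peak — single-peaked.
Ballot type 2 violates single-peakedness, so the profile is not single-peaked on this axis.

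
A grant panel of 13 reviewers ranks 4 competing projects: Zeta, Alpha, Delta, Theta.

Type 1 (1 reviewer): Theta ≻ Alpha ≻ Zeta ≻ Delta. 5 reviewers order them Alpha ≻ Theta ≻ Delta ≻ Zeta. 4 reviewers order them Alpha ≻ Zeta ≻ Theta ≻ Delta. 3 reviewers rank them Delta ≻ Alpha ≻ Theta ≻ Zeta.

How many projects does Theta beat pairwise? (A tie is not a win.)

2

Theta against each rival (13 reviewers):
Theta–Zeta: Theta 9–4.
Theta vs Alpha: Alpha wins 12–1.
Theta vs Delta: Theta wins 10–3.
Theta beats Zeta, Delta; loses to Alpha — 2 pairwise wins.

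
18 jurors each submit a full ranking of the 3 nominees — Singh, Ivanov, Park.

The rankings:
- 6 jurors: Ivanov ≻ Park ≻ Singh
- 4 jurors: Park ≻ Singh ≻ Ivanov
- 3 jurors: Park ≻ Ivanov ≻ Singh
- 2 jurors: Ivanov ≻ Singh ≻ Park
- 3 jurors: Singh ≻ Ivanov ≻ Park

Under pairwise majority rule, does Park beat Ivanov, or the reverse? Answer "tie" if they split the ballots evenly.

Ballots ranking Park above Ivanov: 4 + 3 = 7.
Ballots ranking Ivanov above Park: 18 − 7 = 11.
Ivanov wins the head-to-head 11–7.

Ivanov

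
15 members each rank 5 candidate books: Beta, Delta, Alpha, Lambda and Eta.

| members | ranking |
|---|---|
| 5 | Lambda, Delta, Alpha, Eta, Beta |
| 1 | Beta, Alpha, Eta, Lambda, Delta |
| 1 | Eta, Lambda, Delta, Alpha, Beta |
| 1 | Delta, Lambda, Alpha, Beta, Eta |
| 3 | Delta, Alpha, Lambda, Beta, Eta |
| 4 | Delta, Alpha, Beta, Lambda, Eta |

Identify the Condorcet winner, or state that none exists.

Delta

Pairwise majorities:
Beta vs Delta: Delta, 14–1.
Beta vs Alpha: Alpha wins 14–1.
Beta–Lambda: Lambda 10–5.
Beta vs Eta: Beta wins 9–6.
Delta vs Alpha: Delta, 14–1.
Delta vs Lambda: Delta wins 8–7.
Delta vs Eta: Delta, 13–2.
Alpha vs Lambda: Alpha, 8–7.
Alpha–Eta: Alpha 14–1.
Lambda vs Eta: Lambda, 13–2.
Delta wins every pairwise contest, so Delta is the Condorcet winner.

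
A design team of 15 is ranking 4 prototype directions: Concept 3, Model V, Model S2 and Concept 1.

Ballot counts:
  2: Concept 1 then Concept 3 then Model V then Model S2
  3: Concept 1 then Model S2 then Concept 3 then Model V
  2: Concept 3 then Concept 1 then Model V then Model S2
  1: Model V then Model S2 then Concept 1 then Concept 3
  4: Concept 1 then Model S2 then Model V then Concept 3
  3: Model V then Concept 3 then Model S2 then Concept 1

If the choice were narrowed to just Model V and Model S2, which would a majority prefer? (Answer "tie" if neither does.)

Model V

Ballots ranking Model V above Model S2: 2 + 2 + 1 + 3 = 8.
Ballots ranking Model S2 above Model V: 15 − 8 = 7.
Model V wins the head-to-head 8–7.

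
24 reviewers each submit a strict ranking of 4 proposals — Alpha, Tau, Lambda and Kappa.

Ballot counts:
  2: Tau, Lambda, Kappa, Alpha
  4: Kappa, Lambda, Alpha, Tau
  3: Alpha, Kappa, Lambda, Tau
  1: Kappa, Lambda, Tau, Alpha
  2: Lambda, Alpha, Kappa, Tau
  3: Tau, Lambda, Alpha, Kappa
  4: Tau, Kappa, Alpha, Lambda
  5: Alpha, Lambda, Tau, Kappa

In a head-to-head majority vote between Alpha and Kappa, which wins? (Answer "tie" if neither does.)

Ballots ranking Alpha above Kappa: 3 + 2 + 3 + 5 = 13.
Ballots ranking Kappa above Alpha: 24 − 13 = 11.
Alpha wins the head-to-head 13–11.

Alpha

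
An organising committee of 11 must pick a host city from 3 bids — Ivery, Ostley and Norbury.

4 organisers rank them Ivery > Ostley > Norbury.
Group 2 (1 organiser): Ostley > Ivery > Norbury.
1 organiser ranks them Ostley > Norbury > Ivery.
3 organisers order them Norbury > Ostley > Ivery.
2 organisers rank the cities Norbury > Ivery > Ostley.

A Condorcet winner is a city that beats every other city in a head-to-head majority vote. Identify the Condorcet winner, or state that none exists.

none

Check each pair by majority over 11 ballots:
Ivery vs Ostley: Ivery, 6–5.
Ivery vs Norbury: Norbury wins 6–5.
Ostley vs Norbury: Ostley, 6–5.
No city is unbeaten: Ivery loses to Norbury; Ostley loses to Ivery; Norbury loses to Ostley. In particular Ivery > Ostley > Norbury > Ivery is a majority cycle — no Condorcet winner exists.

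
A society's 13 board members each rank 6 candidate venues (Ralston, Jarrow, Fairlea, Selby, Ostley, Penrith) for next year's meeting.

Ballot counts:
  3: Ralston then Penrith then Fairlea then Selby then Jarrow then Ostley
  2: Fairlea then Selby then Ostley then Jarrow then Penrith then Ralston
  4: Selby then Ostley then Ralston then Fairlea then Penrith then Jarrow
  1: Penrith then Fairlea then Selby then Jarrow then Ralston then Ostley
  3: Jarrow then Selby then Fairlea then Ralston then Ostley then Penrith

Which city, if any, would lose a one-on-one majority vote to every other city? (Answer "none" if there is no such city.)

none

Pairwise majorities:
Ralston vs Jarrow: Ralston wins 7–6.
Ralston vs Fairlea: Ralston, 7–6.
Ralston vs Selby: 3 for Ralston, 10 for Selby — Selby by 10–3.
Ralston–Ostley: Ralston 7–6.
Ralston vs Penrith: 10 to 3, Ralston.
Jarrow vs Fairlea: Jarrow preferred on 3 ballots; Fairlea wins 10–3.
Jarrow vs Selby: Jarrow preferred on 3 ballots; Selby wins 10–3.
Jarrow vs Ostley: Jarrow, 7–6.
Jarrow vs Penrith: Penrith wins 8–5.
Fairlea vs Selby: 6 to 7, Selby.
Fairlea–Ostley: Fairlea 9–4.
Fairlea vs Penrith: 2+4+3 = 9 for Fairlea, 4 for Penrith — Fairlea by 9–4.
Selby vs Ostley: Selby is ranked higher on 3+2+4+1+3 = 13 ballots, Ostley on 0. Selby wins 13–0.
Selby vs Penrith: Selby wins 9–4.
Ostley vs Penrith: Ostley wins 9–4.
No city is winless: Ralston beats Jarrow; Jarrow beats Ostley; Fairlea beats Jarrow; Selby beats Ralston; Ostley beats Penrith; Penrith beats Jarrow. There is no Condorcet loser.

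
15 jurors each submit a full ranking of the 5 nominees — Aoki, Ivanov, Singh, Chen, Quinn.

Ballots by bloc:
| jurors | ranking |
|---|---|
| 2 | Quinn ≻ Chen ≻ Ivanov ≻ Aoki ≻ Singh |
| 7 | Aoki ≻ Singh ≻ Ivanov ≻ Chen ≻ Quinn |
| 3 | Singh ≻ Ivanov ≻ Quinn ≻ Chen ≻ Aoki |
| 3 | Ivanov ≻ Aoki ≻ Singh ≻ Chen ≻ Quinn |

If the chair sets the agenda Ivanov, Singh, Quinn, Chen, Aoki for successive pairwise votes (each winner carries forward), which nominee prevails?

Round 1: Ivanov vs Singh — 5–10, Singh advances.
Round 2: Singh vs Quinn — 13–2, Singh advances.
Round 3: Singh vs Chen — 13–2, Singh advances.
Round 4: Singh vs Aoki — 3–12, Aoki advances.
Aoki survives the agenda.

Aoki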